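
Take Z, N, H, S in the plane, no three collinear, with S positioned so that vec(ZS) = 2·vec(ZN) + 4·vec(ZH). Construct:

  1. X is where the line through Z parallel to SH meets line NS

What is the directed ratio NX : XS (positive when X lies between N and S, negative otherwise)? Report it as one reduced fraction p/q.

Choose coordinates Z = (0, 0), N = (1, 0), H = (0, 1), S = (2, 4).
1. X is where the line through Z parallel to SH meets line NS ⇒ X = (8/5, 12/5)
X = N + t·(S−N) with t = 3/5, so NX:XS = t:(1−t) = 3/5:2/5

NX:XS = 3/2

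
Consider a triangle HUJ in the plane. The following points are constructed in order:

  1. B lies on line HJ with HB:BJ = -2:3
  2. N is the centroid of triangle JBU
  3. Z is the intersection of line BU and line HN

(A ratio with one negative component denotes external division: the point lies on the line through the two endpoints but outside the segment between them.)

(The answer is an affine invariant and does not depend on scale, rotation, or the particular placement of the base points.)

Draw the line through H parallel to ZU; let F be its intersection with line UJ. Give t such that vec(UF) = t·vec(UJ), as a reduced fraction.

t = 2/3

Assign H = (0, 0), U = (1, 0), J = (0, 1) — the answer is frame-independent, so this choice is without loss of generality.
1. B lies on line HJ with HB:BJ = -2:3 ⇒ B = (0, -2)
2. N is the centroid of triangle JBU ⇒ N = (1/3, -1/3)
3. Z is the intersection of line BU and line HN ⇒ Z = (2/3, -2/3)
through H parallel to ZU: direction (1/3, 2/3); meets UJ at F = (1/3, 2/3)
F = U + t·(J−U) with t = 2/3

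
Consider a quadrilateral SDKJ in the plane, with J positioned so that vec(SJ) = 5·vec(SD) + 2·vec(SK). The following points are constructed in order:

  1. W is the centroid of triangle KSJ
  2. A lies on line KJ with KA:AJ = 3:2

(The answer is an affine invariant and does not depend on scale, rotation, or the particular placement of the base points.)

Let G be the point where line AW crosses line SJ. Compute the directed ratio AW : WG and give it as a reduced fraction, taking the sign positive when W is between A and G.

Assign S = (0, 0), D = (1, 0), K = (0, 1), J = (5, 2) — the answer is frame-independent, so this choice is without loss of generality.
1. W is the centroid of triangle KSJ ⇒ W = (5/3, 1)
2. A lies on line KJ with KA:AJ = 3:2 ⇒ A = (3, 8/5)
line AW meets SJ at G = (-5, -2)
W = A + t·(G−A) with t = 1/6, so AW:WG = 1/6:5/6

AW:WG = 1/5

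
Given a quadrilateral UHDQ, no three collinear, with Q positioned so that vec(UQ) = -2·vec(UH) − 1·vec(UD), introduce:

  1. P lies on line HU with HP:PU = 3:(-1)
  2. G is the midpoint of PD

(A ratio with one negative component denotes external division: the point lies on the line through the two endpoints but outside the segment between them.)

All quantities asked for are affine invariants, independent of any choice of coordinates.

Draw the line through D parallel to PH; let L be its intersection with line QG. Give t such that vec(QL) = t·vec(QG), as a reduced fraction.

Assign U = (0, 0), H = (1, 0), D = (0, 1), Q = (-2, -1) — the answer is frame-independent, so this choice is without loss of generality.
1. P lies on line HU with HP:PU = 3:(-1) ⇒ P = (-1/2, 0)
2. G is the midpoint of PD ⇒ G = (-1/4, 1/2)
through D parallel to PH: direction (3/2, 0); meets QG at L = (1/3, 1)
L = Q + t·(G−Q) with t = 4/3

t = 4/3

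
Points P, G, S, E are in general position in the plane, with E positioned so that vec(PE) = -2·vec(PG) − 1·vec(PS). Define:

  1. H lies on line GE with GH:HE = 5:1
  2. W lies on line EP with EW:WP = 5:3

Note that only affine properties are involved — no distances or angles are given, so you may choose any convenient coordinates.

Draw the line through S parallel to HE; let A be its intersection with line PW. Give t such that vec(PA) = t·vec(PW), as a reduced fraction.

t = -8

Choose coordinates P = (0, 0), G = (1, 0), S = (0, 1), E = (-2, -1).
1. H lies on line GE with GH:HE = 5:1 ⇒ H = (-3/2, -5/6)
2. W lies on line EP with EW:WP = 5:3 ⇒ W = (-3/4, -3/8)
through S parallel to HE: direction (-1/2, -1/6); meets PW at A = (6, 3)
A = P + t·(W−P) with t = -8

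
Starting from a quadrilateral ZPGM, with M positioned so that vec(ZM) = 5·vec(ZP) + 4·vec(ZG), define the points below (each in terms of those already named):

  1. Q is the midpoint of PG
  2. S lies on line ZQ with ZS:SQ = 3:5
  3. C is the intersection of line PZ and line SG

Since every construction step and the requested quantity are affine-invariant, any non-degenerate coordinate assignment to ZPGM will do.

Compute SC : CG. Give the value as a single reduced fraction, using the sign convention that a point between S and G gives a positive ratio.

SC:CG = -3/16

Work in coordinates with Z = (0, 0), P = (1, 0), G = (0, 1), M = (5, 4).
1. Q is the midpoint of PG ⇒ Q = (1/2, 1/2)
2. S lies on line ZQ with ZS:SQ = 3:5 ⇒ S = (3/16, 3/16)
3. C is the intersection of line PZ and line SG ⇒ C = (3/13, 0)
C = S + t·(G−S) with t = -3/13, so SC:CG = t:(1−t) = -3/13:16/13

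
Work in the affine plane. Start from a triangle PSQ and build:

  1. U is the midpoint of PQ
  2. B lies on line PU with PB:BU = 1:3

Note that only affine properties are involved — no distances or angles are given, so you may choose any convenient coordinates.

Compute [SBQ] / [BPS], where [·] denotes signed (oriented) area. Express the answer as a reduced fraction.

Assign P = (0, 0), S = (1, 0), Q = (0, 1) — the answer is frame-independent, so this choice is without loss of generality.
1. U is the midpoint of PQ ⇒ U = (0, 1/2)
2. B lies on line PU with PB:BU = 1:3 ⇒ B = (0, 1/8)
2·[SBQ] = -7/8, 2·[BPS] = 1/8
[SBQ]:[BPS] = -7/8:1/8 = -7

[SBQ]:[BPS] = -7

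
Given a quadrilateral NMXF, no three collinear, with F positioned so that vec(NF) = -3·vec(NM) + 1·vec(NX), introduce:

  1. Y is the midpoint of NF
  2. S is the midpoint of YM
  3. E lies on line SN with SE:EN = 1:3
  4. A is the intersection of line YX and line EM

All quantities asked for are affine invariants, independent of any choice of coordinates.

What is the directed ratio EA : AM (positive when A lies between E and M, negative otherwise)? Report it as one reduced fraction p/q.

EA:AM = -9/16

Set N = (0, 0), M = (1, 0), X = (0, 1), F = (-3, 1); any affine frame gives the same invariant.
1. Y is the midpoint of NF ⇒ Y = (-3/2, 1/2)
2. S is the midpoint of YM ⇒ S = (-1/4, 1/4)
3. E lies on line SN with SE:EN = 1:3 ⇒ E = (-3/16, 3/16)
4. A is the intersection of line YX and line EM ⇒ A = (-12/7, 3/7)
A = E + t·(M−E) with t = -9/7, so EA:AM = t:(1−t) = -9/7:16/7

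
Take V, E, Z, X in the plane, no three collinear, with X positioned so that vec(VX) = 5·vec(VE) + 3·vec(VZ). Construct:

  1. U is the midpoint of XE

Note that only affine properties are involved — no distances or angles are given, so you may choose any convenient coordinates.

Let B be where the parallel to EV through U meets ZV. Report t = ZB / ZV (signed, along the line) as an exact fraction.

t = -1/2

Set V = (0, 0), E = (1, 0), Z = (0, 1), X = (5, 3); any affine frame gives the same invariant.
1. U is the midpoint of XE ⇒ U = (3, 3/2)
through U parallel to EV: direction (-1, 0); meets ZV at B = (0, 3/2)
B = Z + t·(V−Z) with t = -1/2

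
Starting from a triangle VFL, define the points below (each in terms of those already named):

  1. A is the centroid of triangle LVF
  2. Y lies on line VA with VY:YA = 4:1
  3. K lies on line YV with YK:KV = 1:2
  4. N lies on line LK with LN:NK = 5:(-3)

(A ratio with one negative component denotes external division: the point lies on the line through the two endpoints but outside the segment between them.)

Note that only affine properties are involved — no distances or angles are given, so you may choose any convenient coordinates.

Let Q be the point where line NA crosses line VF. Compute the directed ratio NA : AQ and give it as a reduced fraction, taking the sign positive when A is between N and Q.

Work in coordinates with V = (0, 0), F = (1, 0), L = (0, 1).
1. A is the centroid of triangle LVF ⇒ A = (1/3, 1/3)
2. Y lies on line VA with VY:YA = 4:1 ⇒ Y = (4/15, 4/15)
3. K lies on line YV with YK:KV = 1:2 ⇒ K = (8/45, 8/45)
4. N lies on line LK with LN:NK = 5:(-3) ⇒ N = (4/9, -19/18)
line NA meets VF at Q = (9/25, 0)
A = N + t·(Q−N) with t = 25/19, so NA:AQ = 25/19:-6/19

NA:AQ = -25/6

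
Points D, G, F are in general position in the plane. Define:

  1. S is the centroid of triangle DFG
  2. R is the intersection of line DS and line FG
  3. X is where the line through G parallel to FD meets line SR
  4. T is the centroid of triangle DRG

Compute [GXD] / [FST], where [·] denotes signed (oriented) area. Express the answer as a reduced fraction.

Choose coordinates D = (0, 0), G = (1, 0), F = (0, 1).
1. S is the centroid of triangle DFG ⇒ S = (1/3, 1/3)
2. R is the intersection of line DS and line FG ⇒ R = (1/2, 1/2)
3. X is where the line through G parallel to FD meets line SR ⇒ X = (1, 1)
4. T is the centroid of triangle DRG ⇒ T = (1/2, 1/6)
2·[GXD] = 1, 2·[FST] = 1/18
[GXD]:[FST] = 1:1/18 = 18

[GXD]:[FST] = 18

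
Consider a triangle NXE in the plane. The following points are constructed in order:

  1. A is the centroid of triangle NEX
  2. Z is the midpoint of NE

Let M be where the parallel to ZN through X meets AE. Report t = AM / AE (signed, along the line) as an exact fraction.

Assign N = (0, 0), X = (1, 0), E = (0, 1) — the answer is frame-independent, so this choice is without loss of generality.
1. A is the centroid of triangle NEX ⇒ A = (1/3, 1/3)
2. Z is the midpoint of NE ⇒ Z = (0, 1/2)
through X parallel to ZN: direction (0, -1/2); meets AE at M = (1, -1)
M = A + t·(E−A) with t = -2

t = -2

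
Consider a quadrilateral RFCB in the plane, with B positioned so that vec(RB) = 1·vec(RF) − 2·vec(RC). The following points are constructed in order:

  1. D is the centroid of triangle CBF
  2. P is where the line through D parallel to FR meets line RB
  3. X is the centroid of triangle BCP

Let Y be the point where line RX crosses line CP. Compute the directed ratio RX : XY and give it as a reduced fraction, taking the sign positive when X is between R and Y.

Choose coordinates R = (0, 0), F = (1, 0), C = (0, 1), B = (1, -2).
1. D is the centroid of triangle CBF ⇒ D = (2/3, -1/3)
2. P is where the line through D parallel to FR meets line RB ⇒ P = (1/6, -1/3)
3. X is the centroid of triangle BCP ⇒ X = (7/18, -4/9)
line RX meets CP at Y = (7/48, -1/6)
X = R + t·(Y−R) with t = 8/3, so RX:XY = 8/3:-5/3

RX:XY = -8/5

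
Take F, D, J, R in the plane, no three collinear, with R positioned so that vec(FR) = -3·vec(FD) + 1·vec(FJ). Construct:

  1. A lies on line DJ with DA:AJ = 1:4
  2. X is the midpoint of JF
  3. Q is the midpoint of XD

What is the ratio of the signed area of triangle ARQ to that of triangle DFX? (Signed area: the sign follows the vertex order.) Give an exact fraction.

[ARQ]:[DFX] = -1/10

Assign F = (0, 0), D = (1, 0), J = (0, 1), R = (-3, 1) — the answer is frame-independent, so this choice is without loss of generality.
1. A lies on line DJ with DA:AJ = 1:4 ⇒ A = (4/5, 1/5)
2. X is the midpoint of JF ⇒ X = (0, 1/2)
3. Q is the midpoint of XD ⇒ Q = (1/2, 1/4)
2·[ARQ] = 1/20, 2·[DFX] = -1/2
[ARQ]:[DFX] = 1/20:-1/2 = -1/10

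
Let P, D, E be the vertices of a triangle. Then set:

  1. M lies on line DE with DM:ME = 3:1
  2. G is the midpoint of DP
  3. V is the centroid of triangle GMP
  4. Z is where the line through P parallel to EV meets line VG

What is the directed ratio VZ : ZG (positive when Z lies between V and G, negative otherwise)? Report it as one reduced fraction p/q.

Choose coordinates P = (0, 0), D = (1, 0), E = (0, 1).
1. M lies on line DE with DM:ME = 3:1 ⇒ M = (1/4, 3/4)
2. G is the midpoint of DP ⇒ G = (1/2, 0)
3. V is the centroid of triangle GMP ⇒ V = (1/4, 1/4)
4. Z is where the line through P parallel to EV meets line VG ⇒ Z = (-1/4, 3/4)
Z = V + t·(G−V) with t = -2, so VZ:ZG = t:(1−t) = -2:3

VZ:ZG = -2/3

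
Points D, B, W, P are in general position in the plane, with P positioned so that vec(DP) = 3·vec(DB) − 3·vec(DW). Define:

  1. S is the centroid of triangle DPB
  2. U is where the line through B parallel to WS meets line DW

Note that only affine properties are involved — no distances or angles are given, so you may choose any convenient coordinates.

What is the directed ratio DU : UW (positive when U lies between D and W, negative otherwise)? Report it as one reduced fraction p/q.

DU:UW = -3

Set D = (0, 0), B = (1, 0), W = (0, 1), P = (3, -3); any affine frame gives the same invariant.
1. S is the centroid of triangle DPB ⇒ S = (4/3, -1)
2. U is where the line through B parallel to WS meets line DW ⇒ U = (0, 3/2)
U = D + t·(W−D) with t = 3/2, so DU:UW = t:(1−t) = 3/2:-1/2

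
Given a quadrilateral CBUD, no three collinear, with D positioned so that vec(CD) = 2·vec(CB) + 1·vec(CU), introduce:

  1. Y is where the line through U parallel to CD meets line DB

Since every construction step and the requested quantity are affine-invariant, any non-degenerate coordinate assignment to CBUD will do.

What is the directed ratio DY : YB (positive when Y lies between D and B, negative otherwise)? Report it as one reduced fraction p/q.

Set C = (0, 0), B = (1, 0), U = (0, 1), D = (2, 1); any affine frame gives the same invariant.
1. Y is where the line through U parallel to CD meets line DB ⇒ Y = (4, 3)
Y = D + t·(B−D) with t = -2, so DY:YB = t:(1−t) = -2:3

DY:YB = -2/3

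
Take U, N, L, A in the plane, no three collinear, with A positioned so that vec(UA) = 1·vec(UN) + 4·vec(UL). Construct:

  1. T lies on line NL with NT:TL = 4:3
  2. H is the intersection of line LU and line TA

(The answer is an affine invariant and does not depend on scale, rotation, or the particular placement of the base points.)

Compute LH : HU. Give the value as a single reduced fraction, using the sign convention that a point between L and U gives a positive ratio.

Assign U = (0, 0), N = (1, 0), L = (0, 1), A = (1, 4) — the answer is frame-independent, so this choice is without loss of generality.
1. T lies on line NL with NT:TL = 4:3 ⇒ T = (3/7, 4/7)
2. H is the intersection of line LU and line TA ⇒ H = (0, -2)
H = L + t·(U−L) with t = 3, so LH:HU = t:(1−t) = 3:-2

LH:HU = -3/2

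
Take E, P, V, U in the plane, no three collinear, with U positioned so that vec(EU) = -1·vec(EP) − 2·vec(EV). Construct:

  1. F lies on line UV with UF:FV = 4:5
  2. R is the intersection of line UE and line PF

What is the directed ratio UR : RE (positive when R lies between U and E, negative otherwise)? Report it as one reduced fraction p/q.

Work in coordinates with E = (0, 0), P = (1, 0), V = (0, 1), U = (-1, -2).
1. F lies on line UV with UF:FV = 4:5 ⇒ F = (-5/9, -2/3)
2. R is the intersection of line UE and line PF ⇒ R = (-3/11, -6/11)
R = U + t·(E−U) with t = 8/11, so UR:RE = t:(1−t) = 8/11:3/11

UR:RE = 8/3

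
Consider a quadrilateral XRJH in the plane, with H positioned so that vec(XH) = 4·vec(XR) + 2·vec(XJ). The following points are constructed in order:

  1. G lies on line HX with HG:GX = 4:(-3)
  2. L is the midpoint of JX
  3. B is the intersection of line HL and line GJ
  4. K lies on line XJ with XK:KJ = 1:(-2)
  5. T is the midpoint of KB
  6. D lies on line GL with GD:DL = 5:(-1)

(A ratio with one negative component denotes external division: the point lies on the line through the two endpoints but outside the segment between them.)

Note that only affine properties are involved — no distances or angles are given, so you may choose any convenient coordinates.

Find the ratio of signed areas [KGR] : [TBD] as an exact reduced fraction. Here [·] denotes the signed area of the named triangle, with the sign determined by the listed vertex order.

Set X = (0, 0), R = (1, 0), J = (0, 1), H = (4, 2); any affine frame gives the same invariant.
1. G lies on line HX with HG:GX = 4:(-3) ⇒ G = (-12, -6)
2. L is the midpoint of JX ⇒ L = (0, 1/2)
3. B is the intersection of line HL and line GJ ⇒ B = (-12/5, -2/5)
4. K lies on line XJ with XK:KJ = 1:(-2) ⇒ K = (0, -1)
5. T is the midpoint of KB ⇒ T = (-6/5, -7/10)
6. D lies on line GL with GD:DL = 5:(-1) ⇒ D = (3, 17/8)
2·[KGR] = -7, 2·[TBD] = -93/20
[KGR]:[TBD] = -7:-93/20 = 140/93

[KGR]:[TBD] = 140/93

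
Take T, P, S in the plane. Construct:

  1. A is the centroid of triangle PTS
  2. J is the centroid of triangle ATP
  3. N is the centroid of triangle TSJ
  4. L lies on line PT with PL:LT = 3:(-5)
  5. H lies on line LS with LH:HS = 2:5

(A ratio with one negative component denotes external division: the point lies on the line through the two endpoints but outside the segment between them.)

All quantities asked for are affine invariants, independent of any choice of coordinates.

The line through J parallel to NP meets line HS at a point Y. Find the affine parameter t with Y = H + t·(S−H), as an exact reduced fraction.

Set T = (0, 0), P = (1, 0), S = (0, 1); any affine frame gives the same invariant.
1. A is the centroid of triangle PTS ⇒ A = (1/3, 1/3)
2. J is the centroid of triangle ATP ⇒ J = (4/9, 1/9)
3. N is the centroid of triangle TSJ ⇒ N = (4/27, 10/27)
4. L lies on line PT with PL:LT = 3:(-5) ⇒ L = (5/2, 0)
5. H lies on line LS with LH:HS = 2:5 ⇒ H = (25/14, 2/7)
through J parallel to NP: direction (23/27, -10/27); meets HS at Y = (-20, 9)
Y = H + t·(S−H) with t = 61/5

t = 61/5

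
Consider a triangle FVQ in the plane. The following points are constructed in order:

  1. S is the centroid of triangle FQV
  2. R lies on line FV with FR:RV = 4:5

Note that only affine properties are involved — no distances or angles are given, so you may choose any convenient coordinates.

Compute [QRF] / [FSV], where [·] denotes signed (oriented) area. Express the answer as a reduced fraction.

Set F = (0, 0), V = (1, 0), Q = (0, 1); any affine frame gives the same invariant.
1. S is the centroid of triangle FQV ⇒ S = (1/3, 1/3)
2. R lies on line FV with FR:RV = 4:5 ⇒ R = (4/9, 0)
2·[QRF] = -4/9, 2·[FSV] = -1/3
[QRF]:[FSV] = -4/9:-1/3 = 4/3

[QRF]:[FSV] = 4/3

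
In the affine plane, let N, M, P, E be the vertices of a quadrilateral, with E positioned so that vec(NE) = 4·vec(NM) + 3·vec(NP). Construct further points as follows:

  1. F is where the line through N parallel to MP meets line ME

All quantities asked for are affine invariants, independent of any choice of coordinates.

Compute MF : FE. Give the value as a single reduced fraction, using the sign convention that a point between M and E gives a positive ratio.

Work in coordinates with N = (0, 0), M = (1, 0), P = (0, 1), E = (4, 3).
1. F is where the line through N parallel to MP meets line ME ⇒ F = (1/2, -1/2)
F = M + t·(E−M) with t = -1/6, so MF:FE = t:(1−t) = -1/6:7/6

MF:FE = -1/7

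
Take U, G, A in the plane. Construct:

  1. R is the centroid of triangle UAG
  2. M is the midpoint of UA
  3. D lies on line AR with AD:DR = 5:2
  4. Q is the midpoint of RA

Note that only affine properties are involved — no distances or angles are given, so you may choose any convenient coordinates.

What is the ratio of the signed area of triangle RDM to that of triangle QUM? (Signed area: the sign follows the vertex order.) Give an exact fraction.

Assign U = (0, 0), G = (1, 0), A = (0, 1) — the answer is frame-independent, so this choice is without loss of generality.
1. R is the centroid of triangle UAG ⇒ R = (1/3, 1/3)
2. M is the midpoint of UA ⇒ M = (0, 1/2)
3. D lies on line AR with AD:DR = 5:2 ⇒ D = (5/21, 11/21)
4. Q is the midpoint of RA ⇒ Q = (1/6, 2/3)
2·[RDM] = 1/21, 2·[QUM] = -1/12
[RDM]:[QUM] = 1/21:-1/12 = -4/7

[RDM]:[QUM] = -4/7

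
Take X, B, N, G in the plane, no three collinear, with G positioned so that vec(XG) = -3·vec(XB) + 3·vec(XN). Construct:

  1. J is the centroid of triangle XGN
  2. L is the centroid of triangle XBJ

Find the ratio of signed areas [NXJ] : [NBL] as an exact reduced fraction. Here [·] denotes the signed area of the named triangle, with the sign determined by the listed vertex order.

[NXJ]:[NBL] = 9/5

Set X = (0, 0), B = (1, 0), N = (0, 1), G = (-3, 3); any affine frame gives the same invariant.
1. J is the centroid of triangle XGN ⇒ J = (-1, 4/3)
2. L is the centroid of triangle XBJ ⇒ L = (0, 4/9)
2·[NXJ] = -1, 2·[NBL] = -5/9
[NXJ]:[NBL] = -1:-5/9 = 9/5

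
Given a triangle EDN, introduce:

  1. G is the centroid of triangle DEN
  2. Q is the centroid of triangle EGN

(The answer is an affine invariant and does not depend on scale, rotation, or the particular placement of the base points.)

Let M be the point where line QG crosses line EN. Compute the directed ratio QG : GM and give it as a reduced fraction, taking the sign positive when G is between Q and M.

Assign E = (0, 0), D = (1, 0), N = (0, 1) — the answer is frame-independent, so this choice is without loss of generality.
1. G is the centroid of triangle DEN ⇒ G = (1/3, 1/3)
2. Q is the centroid of triangle EGN ⇒ Q = (1/9, 4/9)
line QG meets EN at M = (0, 1/2)
G = Q + t·(M−Q) with t = -2, so QG:GM = -2:3

QG:GM = -2/3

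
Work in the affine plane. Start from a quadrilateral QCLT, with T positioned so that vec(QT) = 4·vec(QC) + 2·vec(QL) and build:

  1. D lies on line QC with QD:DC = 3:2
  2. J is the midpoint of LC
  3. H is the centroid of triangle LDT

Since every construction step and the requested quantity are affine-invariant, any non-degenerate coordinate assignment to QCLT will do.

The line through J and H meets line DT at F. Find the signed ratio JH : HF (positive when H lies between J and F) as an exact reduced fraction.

JH:HF = 11/46

Work in coordinates with Q = (0, 0), C = (1, 0), L = (0, 1), T = (4, 2).
1. D lies on line QC with QD:DC = 3:2 ⇒ D = (3/5, 0)
2. J is the midpoint of LC ⇒ J = (1/2, 1/2)
3. H is the centroid of triangle LDT ⇒ H = (23/15, 1)
line JH meets DT at F = (322/55, 34/11)
H = J + t·(F−J) with t = 11/57, so JH:HF = 11/57:46/57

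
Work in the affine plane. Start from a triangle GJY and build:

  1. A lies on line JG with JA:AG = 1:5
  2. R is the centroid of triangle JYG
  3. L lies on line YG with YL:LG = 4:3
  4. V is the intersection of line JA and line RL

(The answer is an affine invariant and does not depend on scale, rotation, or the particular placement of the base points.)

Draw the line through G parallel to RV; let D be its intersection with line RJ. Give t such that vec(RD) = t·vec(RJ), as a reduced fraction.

t = 3

Assign G = (0, 0), J = (1, 0), Y = (0, 1) — the answer is frame-independent, so this choice is without loss of generality.
1. A lies on line JG with JA:AG = 1:5 ⇒ A = (5/6, 0)
2. R is the centroid of triangle JYG ⇒ R = (1/3, 1/3)
3. L lies on line YG with YL:LG = 4:3 ⇒ L = (0, 3/7)
4. V is the intersection of line JA and line RL ⇒ V = (3/2, 0)
through G parallel to RV: direction (7/6, -1/3); meets RJ at D = (7/3, -2/3)
D = R + t·(J−R) with t = 3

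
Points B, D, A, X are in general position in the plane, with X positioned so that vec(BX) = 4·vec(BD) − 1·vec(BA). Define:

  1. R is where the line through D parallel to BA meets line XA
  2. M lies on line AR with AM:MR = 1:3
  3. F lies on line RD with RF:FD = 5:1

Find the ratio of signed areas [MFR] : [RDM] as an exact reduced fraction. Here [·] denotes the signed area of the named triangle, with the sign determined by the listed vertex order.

[MFR]:[RDM] = -5/6

Choose coordinates B = (0, 0), D = (1, 0), A = (0, 1), X = (4, -1).
1. R is where the line through D parallel to BA meets line XA ⇒ R = (1, 1/2)
2. M lies on line AR with AM:MR = 1:3 ⇒ M = (1/4, 7/8)
3. F lies on line RD with RF:FD = 5:1 ⇒ F = (1, 1/12)
2·[MFR] = 5/16, 2·[RDM] = -3/8
[MFR]:[RDM] = 5/16:-3/8 = -5/6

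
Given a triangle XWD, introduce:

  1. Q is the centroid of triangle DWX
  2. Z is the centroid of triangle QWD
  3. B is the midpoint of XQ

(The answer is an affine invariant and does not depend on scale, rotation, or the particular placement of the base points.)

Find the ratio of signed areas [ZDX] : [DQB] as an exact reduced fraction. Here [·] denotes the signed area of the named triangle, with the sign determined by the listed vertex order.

[ZDX]:[DQB] = -8/3

Choose coordinates X = (0, 0), W = (1, 0), D = (0, 1).
1. Q is the centroid of triangle DWX ⇒ Q = (1/3, 1/3)
2. Z is the centroid of triangle QWD ⇒ Z = (4/9, 4/9)
3. B is the midpoint of XQ ⇒ B = (1/6, 1/6)
2·[ZDX] = 4/9, 2·[DQB] = -1/6
[ZDX]:[DQB] = 4/9:-1/6 = -8/3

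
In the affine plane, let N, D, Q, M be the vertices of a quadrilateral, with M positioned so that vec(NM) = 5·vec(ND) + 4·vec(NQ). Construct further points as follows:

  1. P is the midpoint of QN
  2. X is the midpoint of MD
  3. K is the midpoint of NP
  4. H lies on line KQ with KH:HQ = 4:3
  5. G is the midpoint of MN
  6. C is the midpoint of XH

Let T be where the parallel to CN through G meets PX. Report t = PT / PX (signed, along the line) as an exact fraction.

Set N = (0, 0), D = (1, 0), Q = (0, 1), M = (5, 4); any affine frame gives the same invariant.
1. P is the midpoint of QN ⇒ P = (0, 1/2)
2. X is the midpoint of MD ⇒ X = (3, 2)
3. K is the midpoint of NP ⇒ K = (0, 1/4)
4. H lies on line KQ with KH:HQ = 4:3 ⇒ H = (0, 19/28)
5. G is the midpoint of MN ⇒ G = (5/2, 2)
6. C is the midpoint of XH ⇒ C = (3/2, 75/56)
through G parallel to CN: direction (-3/2, -75/56); meets PX at T = (41/22, 63/44)
T = P + t·(X−P) with t = 41/66

t = 41/66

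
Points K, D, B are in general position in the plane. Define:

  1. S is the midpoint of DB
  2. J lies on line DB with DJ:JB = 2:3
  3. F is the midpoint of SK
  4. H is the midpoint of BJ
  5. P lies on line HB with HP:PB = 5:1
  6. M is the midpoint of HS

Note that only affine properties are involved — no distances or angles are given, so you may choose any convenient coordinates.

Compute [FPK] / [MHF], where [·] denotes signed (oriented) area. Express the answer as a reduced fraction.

[FPK]:[MHF] = 9/2

Assign K = (0, 0), D = (1, 0), B = (0, 1) — the answer is frame-independent, so this choice is without loss of generality.
1. S is the midpoint of DB ⇒ S = (1/2, 1/2)
2. J lies on line DB with DJ:JB = 2:3 ⇒ J = (3/5, 2/5)
3. F is the midpoint of SK ⇒ F = (1/4, 1/4)
4. H is the midpoint of BJ ⇒ H = (3/10, 7/10)
5. P lies on line HB with HP:PB = 5:1 ⇒ P = (1/20, 19/20)
6. M is the midpoint of HS ⇒ M = (2/5, 3/5)
2·[FPK] = 9/40, 2·[MHF] = 1/20
[FPK]:[MHF] = 9/40:1/20 = 9/2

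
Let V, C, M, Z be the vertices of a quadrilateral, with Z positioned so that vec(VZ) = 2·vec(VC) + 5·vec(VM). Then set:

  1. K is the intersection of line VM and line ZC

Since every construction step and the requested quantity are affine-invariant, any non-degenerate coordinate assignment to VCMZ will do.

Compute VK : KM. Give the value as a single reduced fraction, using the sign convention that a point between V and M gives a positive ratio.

VK:KM = -5/6

Assign V = (0, 0), C = (1, 0), M = (0, 1), Z = (2, 5) — the answer is frame-independent, so this choice is without loss of generality.
1. K is the intersection of line VM and line ZC ⇒ K = (0, -5)
K = V + t·(M−V) with t = -5, so VK:KM = t:(1−t) = -5:6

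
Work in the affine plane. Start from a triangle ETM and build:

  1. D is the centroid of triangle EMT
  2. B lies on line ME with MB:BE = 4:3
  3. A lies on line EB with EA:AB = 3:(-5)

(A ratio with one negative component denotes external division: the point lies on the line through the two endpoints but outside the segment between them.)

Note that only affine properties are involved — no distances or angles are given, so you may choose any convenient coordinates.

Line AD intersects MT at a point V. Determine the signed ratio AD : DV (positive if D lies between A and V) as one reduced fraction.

Set E = (0, 0), T = (1, 0), M = (0, 1); any affine frame gives the same invariant.
1. D is the centroid of triangle EMT ⇒ D = (1/3, 1/3)
2. B lies on line ME with MB:BE = 4:3 ⇒ B = (0, 3/7)
3. A lies on line EB with EA:AB = 3:(-5) ⇒ A = (0, -9/14)
line AD meets MT at V = (23/55, 32/55)
D = A + t·(V−A) with t = 55/69, so AD:DV = 55/69:14/69

AD:DV = 55/14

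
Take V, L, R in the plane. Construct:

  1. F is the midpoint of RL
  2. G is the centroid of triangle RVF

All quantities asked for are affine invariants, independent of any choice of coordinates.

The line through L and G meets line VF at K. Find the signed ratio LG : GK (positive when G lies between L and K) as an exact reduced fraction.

LG:GK = -4

Set V = (0, 0), L = (1, 0), R = (0, 1); any affine frame gives the same invariant.
1. F is the midpoint of RL ⇒ F = (1/2, 1/2)
2. G is the centroid of triangle RVF ⇒ G = (1/6, 1/2)
line LG meets VF at K = (3/8, 3/8)
G = L + t·(K−L) with t = 4/3, so LG:GK = 4/3:-1/3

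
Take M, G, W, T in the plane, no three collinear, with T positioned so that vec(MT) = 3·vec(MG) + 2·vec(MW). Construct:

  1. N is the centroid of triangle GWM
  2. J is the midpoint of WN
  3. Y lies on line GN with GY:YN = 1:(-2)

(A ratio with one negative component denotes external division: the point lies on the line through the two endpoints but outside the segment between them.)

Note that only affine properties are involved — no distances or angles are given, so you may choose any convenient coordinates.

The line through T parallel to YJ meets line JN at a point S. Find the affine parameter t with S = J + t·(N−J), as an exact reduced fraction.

Set M = (0, 0), G = (1, 0), W = (0, 1), T = (3, 2); any affine frame gives the same invariant.
1. N is the centroid of triangle GWM ⇒ N = (1/3, 1/3)
2. J is the midpoint of WN ⇒ J = (1/6, 2/3)
3. Y lies on line GN with GY:YN = 1:(-2) ⇒ Y = (5/3, -1/3)
through T parallel to YJ: direction (-3/2, 1); meets JN at S = (-9/4, 11/2)
S = J + t·(N−J) with t = -29/2

t = -29/2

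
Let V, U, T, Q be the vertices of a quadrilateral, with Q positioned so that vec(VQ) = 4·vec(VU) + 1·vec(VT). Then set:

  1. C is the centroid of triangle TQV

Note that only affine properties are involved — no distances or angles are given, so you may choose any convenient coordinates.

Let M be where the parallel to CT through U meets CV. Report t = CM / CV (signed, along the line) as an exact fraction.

t = 3/4

Assign V = (0, 0), U = (1, 0), T = (0, 1), Q = (4, 1) — the answer is frame-independent, so this choice is without loss of generality.
1. C is the centroid of triangle TQV ⇒ C = (4/3, 2/3)
through U parallel to CT: direction (-4/3, 1/3); meets CV at M = (1/3, 1/6)
M = C + t·(V−C) with t = 3/4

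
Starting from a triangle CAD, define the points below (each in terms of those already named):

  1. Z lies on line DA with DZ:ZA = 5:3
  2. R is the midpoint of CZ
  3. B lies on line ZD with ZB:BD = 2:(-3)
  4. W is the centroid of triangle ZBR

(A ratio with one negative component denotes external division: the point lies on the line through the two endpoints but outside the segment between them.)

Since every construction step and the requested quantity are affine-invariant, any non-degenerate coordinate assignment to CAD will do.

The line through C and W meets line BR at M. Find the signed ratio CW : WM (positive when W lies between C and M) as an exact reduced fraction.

CW:WM = -4

Assign C = (0, 0), A = (1, 0), D = (0, 1) — the answer is frame-independent, so this choice is without loss of generality.
1. Z lies on line DA with DZ:ZA = 5:3 ⇒ Z = (5/8, 3/8)
2. R is the midpoint of CZ ⇒ R = (5/16, 3/16)
3. B lies on line ZD with ZB:BD = 2:(-3) ⇒ B = (15/8, -7/8)
4. W is the centroid of triangle ZBR ⇒ W = (15/16, -5/48)
line CW meets BR at M = (45/64, -5/64)
W = C + t·(M−C) with t = 4/3, so CW:WM = 4/3:-1/3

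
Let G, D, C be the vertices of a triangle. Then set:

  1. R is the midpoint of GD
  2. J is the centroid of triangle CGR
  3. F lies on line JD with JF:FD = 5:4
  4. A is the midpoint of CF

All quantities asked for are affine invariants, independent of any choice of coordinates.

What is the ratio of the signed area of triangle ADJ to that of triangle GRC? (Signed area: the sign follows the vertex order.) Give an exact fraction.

Work in coordinates with G = (0, 0), D = (1, 0), C = (0, 1).
1. R is the midpoint of GD ⇒ R = (1/2, 0)
2. J is the centroid of triangle CGR ⇒ J = (1/6, 1/3)
3. F lies on line JD with JF:FD = 5:4 ⇒ F = (17/27, 4/27)
4. A is the midpoint of CF ⇒ A = (17/54, 31/54)
2·[ADJ] = -1/4, 2·[GRC] = 1/2
[ADJ]:[GRC] = -1/4:1/2 = -1/2

[ADJ]:[GRC] = -1/2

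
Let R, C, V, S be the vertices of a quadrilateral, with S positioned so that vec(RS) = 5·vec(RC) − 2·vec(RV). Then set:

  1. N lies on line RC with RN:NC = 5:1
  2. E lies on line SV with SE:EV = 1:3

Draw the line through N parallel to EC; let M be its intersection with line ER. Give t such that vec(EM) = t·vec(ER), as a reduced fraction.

Set R = (0, 0), C = (1, 0), V = (0, 1), S = (5, -2); any affine frame gives the same invariant.
1. N lies on line RC with RN:NC = 5:1 ⇒ N = (5/6, 0)
2. E lies on line SV with SE:EV = 1:3 ⇒ E = (15/4, -5/4)
through N parallel to EC: direction (-11/4, 5/4); meets ER at M = (25/8, -25/24)
M = E + t·(R−E) with t = 1/6

t = 1/6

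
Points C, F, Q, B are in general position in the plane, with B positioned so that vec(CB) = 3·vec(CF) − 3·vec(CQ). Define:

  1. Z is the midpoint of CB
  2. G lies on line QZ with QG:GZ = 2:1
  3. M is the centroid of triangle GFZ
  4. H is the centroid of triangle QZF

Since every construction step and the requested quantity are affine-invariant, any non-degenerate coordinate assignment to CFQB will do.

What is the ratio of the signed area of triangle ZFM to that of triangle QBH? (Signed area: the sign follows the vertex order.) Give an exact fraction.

[ZFM]:[QBH] = -2/3

Work in coordinates with C = (0, 0), F = (1, 0), Q = (0, 1), B = (3, -3).
1. Z is the midpoint of CB ⇒ Z = (3/2, -3/2)
2. G lies on line QZ with QG:GZ = 2:1 ⇒ G = (1, -2/3)
3. M is the centroid of triangle GFZ ⇒ M = (7/6, -13/18)
4. H is the centroid of triangle QZF ⇒ H = (5/6, -1/6)
2·[ZFM] = 1/9, 2·[QBH] = -1/6
[ZFM]:[QBH] = 1/9:-1/6 = -2/3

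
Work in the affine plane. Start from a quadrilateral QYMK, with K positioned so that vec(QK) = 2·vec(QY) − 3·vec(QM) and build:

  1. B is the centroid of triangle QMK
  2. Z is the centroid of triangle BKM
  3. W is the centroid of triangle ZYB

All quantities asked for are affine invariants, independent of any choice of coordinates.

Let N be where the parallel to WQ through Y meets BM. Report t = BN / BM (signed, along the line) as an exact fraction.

t = 20/29

Work in coordinates with Q = (0, 0), Y = (1, 0), M = (0, 1), K = (2, -3).
1. B is the centroid of triangle QMK ⇒ B = (2/3, -2/3)
2. Z is the centroid of triangle BKM ⇒ Z = (8/9, -8/9)
3. W is the centroid of triangle ZYB ⇒ W = (23/27, -14/27)
through Y parallel to WQ: direction (-23/27, 14/27); meets BM at N = (6/29, 14/29)
N = B + t·(M−B) with t = 20/29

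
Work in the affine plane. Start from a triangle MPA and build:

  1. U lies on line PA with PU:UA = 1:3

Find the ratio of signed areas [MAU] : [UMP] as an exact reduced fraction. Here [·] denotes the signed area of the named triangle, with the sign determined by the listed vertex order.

[MAU]:[UMP] = -3

Assign M = (0, 0), P = (1, 0), A = (0, 1) — the answer is frame-independent, so this choice is without loss of generality.
1. U lies on line PA with PU:UA = 1:3 ⇒ U = (3/4, 1/4)
2·[MAU] = -3/4, 2·[UMP] = 1/4
[MAU]:[UMP] = -3/4:1/4 = -3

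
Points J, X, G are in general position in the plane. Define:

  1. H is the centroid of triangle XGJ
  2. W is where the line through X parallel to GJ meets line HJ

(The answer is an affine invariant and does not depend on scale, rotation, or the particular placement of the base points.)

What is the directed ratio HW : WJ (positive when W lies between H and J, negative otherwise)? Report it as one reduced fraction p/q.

HW:WJ = -2/3

Assign J = (0, 0), X = (1, 0), G = (0, 1) — the answer is frame-independent, so this choice is without loss of generality.
1. H is the centroid of triangle XGJ ⇒ H = (1/3, 1/3)
2. W is where the line through X parallel to GJ meets line HJ ⇒ W = (1, 1)
W = H + t·(J−H) with t = -2, so HW:WJ = t:(1−t) = -2:3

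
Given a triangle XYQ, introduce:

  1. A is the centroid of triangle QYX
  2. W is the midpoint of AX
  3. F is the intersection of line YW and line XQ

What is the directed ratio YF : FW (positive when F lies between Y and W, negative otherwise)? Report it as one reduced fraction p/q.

YF:FW = -6

Set X = (0, 0), Y = (1, 0), Q = (0, 1); any affine frame gives the same invariant.
1. A is the centroid of triangle QYX ⇒ A = (1/3, 1/3)
2. W is the midpoint of AX ⇒ W = (1/6, 1/6)
3. F is the intersection of line YW and line XQ ⇒ F = (0, 1/5)
F = Y + t·(W−Y) with t = 6/5, so YF:FW = t:(1−t) = 6/5:-1/5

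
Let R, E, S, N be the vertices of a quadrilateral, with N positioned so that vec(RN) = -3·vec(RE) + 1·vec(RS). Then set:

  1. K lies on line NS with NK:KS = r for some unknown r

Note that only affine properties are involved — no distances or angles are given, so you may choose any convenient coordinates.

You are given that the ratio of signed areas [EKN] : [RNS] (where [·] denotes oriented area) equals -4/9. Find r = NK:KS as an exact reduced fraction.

r = 4/5

Assign R = (0, 0), E = (1, 0), S = (0, 1), N = (-3, 1) — the answer is frame-independent, so this choice is without loss of generality.
1. With NK:KS = r, write λ = r/(r+1) so K = N + λ·(S−N); K is affine-linear in λ
Every point depending on K is an affine combination of K and λ-independent points, so each such coordinate is linear in λ; the λ² term in each signed area is a multiple of (S−N)×(S−N) = 0, so 2·[EKN] and 2·[RNS] are each linear in λ. Evaluating at λ=0 and λ=1:
  2·[EKN] = 3·λ,   2·[RNS] = -3
So [EKN]:[RNS] = (3·λ) / (-3). Setting this equal to -4/9:
  3·λ = -4/9·(-3)  ⇒  λ = 4/9
Then r = λ/(1−λ) = (4/9)/(5/9) = 4/5. Check: with r = 4/5, K = (-5/3, 1) and [EKN]:[RNS] = -4/9 as required.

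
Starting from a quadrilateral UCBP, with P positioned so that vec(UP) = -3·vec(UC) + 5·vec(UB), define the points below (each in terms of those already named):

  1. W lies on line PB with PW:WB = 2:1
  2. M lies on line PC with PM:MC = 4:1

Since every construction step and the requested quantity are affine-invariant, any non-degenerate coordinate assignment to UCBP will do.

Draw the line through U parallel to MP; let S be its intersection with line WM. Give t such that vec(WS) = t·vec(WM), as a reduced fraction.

t = -13/2

Choose coordinates U = (0, 0), C = (1, 0), B = (0, 1), P = (-3, 5).
1. W lies on line PB with PW:WB = 2:1 ⇒ W = (-1, 7/3)
2. M lies on line PC with PM:MC = 4:1 ⇒ M = (1/5, 1)
through U parallel to MP: direction (-16/5, 4); meets WM at S = (-44/5, 11)
S = W + t·(M−W) with t = -13/2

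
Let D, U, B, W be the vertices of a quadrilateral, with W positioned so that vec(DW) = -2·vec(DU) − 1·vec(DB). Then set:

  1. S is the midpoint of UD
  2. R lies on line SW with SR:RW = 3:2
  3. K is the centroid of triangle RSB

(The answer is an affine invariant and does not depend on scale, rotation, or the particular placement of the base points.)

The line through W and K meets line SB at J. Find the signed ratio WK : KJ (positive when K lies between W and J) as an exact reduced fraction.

WK:KJ = 4

Set D = (0, 0), U = (1, 0), B = (0, 1), W = (-2, -1); any affine frame gives the same invariant.
1. S is the midpoint of UD ⇒ S = (1/2, 0)
2. R lies on line SW with SR:RW = 3:2 ⇒ R = (-1, -3/5)
3. K is the centroid of triangle RSB ⇒ K = (-1/6, 2/15)
line WK meets SB at J = (7/24, 5/12)
K = W + t·(J−W) with t = 4/5, so WK:KJ = 4/5:1/5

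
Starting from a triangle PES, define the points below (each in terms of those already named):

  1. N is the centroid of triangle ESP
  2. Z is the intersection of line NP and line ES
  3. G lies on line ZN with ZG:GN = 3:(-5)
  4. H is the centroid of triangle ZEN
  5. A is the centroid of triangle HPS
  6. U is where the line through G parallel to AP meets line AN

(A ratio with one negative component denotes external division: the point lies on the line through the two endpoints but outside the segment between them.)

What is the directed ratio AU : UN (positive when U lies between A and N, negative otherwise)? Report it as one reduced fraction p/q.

AU:UN = -9/5

Set P = (0, 0), E = (1, 0), S = (0, 1); any affine frame gives the same invariant.
1. N is the centroid of triangle ESP ⇒ N = (1/3, 1/3)
2. Z is the intersection of line NP and line ES ⇒ Z = (1/2, 1/2)
3. G lies on line ZN with ZG:GN = 3:(-5) ⇒ G = (3/4, 3/4)
4. H is the centroid of triangle ZEN ⇒ H = (11/18, 5/18)
5. A is the centroid of triangle HPS ⇒ A = (11/54, 23/54)
6. U is where the line through G parallel to AP meets line AN ⇒ U = (107/216, 47/216)
U = A + t·(N−A) with t = 9/4, so AU:UN = t:(1−t) = 9/4:-5/4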